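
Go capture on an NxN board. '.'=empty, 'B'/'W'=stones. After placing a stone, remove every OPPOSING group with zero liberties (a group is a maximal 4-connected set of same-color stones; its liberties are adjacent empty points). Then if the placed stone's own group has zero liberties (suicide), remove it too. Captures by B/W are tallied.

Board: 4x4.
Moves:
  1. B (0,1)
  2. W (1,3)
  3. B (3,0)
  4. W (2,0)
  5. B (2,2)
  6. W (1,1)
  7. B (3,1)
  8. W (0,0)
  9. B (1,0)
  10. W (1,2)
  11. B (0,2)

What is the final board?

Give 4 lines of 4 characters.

Answer: .BB.
BWWW
W.B.
BB..

Derivation:
Move 1: B@(0,1) -> caps B=0 W=0
Move 2: W@(1,3) -> caps B=0 W=0
Move 3: B@(3,0) -> caps B=0 W=0
Move 4: W@(2,0) -> caps B=0 W=0
Move 5: B@(2,2) -> caps B=0 W=0
Move 6: W@(1,1) -> caps B=0 W=0
Move 7: B@(3,1) -> caps B=0 W=0
Move 8: W@(0,0) -> caps B=0 W=0
Move 9: B@(1,0) -> caps B=1 W=0
Move 10: W@(1,2) -> caps B=1 W=0
Move 11: B@(0,2) -> caps B=1 W=0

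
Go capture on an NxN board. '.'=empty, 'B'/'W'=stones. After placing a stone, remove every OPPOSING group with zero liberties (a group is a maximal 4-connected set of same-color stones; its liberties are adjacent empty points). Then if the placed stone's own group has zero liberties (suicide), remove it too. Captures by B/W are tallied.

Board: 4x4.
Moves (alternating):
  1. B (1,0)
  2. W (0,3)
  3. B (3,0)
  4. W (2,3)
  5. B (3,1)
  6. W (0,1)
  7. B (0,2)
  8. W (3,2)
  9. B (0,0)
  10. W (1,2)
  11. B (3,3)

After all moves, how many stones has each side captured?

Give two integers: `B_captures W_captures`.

Move 1: B@(1,0) -> caps B=0 W=0
Move 2: W@(0,3) -> caps B=0 W=0
Move 3: B@(3,0) -> caps B=0 W=0
Move 4: W@(2,3) -> caps B=0 W=0
Move 5: B@(3,1) -> caps B=0 W=0
Move 6: W@(0,1) -> caps B=0 W=0
Move 7: B@(0,2) -> caps B=0 W=0
Move 8: W@(3,2) -> caps B=0 W=0
Move 9: B@(0,0) -> caps B=0 W=0
Move 10: W@(1,2) -> caps B=0 W=1
Move 11: B@(3,3) -> caps B=0 W=1

Answer: 0 1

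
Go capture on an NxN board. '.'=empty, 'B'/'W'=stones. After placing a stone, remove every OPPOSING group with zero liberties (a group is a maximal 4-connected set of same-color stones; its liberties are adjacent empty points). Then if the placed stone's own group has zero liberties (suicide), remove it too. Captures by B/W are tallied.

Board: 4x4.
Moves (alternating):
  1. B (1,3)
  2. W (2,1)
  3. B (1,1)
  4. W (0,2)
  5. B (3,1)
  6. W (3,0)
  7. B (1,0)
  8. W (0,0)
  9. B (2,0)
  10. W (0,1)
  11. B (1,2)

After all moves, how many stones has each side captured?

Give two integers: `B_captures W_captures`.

Answer: 1 0

Derivation:
Move 1: B@(1,3) -> caps B=0 W=0
Move 2: W@(2,1) -> caps B=0 W=0
Move 3: B@(1,1) -> caps B=0 W=0
Move 4: W@(0,2) -> caps B=0 W=0
Move 5: B@(3,1) -> caps B=0 W=0
Move 6: W@(3,0) -> caps B=0 W=0
Move 7: B@(1,0) -> caps B=0 W=0
Move 8: W@(0,0) -> caps B=0 W=0
Move 9: B@(2,0) -> caps B=1 W=0
Move 10: W@(0,1) -> caps B=1 W=0
Move 11: B@(1,2) -> caps B=1 W=0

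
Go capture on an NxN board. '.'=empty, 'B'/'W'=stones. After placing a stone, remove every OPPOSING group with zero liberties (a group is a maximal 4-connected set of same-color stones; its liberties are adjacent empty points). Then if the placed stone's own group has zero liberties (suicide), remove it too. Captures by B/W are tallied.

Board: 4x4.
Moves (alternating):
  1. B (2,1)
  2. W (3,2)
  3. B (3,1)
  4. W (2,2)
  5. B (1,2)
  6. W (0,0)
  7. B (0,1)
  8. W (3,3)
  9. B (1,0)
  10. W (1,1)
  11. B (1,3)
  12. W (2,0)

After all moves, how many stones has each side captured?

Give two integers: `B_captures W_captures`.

Answer: 1 0

Derivation:
Move 1: B@(2,1) -> caps B=0 W=0
Move 2: W@(3,2) -> caps B=0 W=0
Move 3: B@(3,1) -> caps B=0 W=0
Move 4: W@(2,2) -> caps B=0 W=0
Move 5: B@(1,2) -> caps B=0 W=0
Move 6: W@(0,0) -> caps B=0 W=0
Move 7: B@(0,1) -> caps B=0 W=0
Move 8: W@(3,3) -> caps B=0 W=0
Move 9: B@(1,0) -> caps B=1 W=0
Move 10: W@(1,1) -> caps B=1 W=0
Move 11: B@(1,3) -> caps B=1 W=0
Move 12: W@(2,0) -> caps B=1 W=0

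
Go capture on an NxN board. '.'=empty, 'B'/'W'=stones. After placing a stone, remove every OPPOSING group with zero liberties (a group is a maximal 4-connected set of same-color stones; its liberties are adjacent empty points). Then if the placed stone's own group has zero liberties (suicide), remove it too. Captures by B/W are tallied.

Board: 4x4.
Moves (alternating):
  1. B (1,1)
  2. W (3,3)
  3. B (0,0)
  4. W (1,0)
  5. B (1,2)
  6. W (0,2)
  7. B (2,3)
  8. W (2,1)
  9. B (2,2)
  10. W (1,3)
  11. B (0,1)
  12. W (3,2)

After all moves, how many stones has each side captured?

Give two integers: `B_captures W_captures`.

Answer: 0 6

Derivation:
Move 1: B@(1,1) -> caps B=0 W=0
Move 2: W@(3,3) -> caps B=0 W=0
Move 3: B@(0,0) -> caps B=0 W=0
Move 4: W@(1,0) -> caps B=0 W=0
Move 5: B@(1,2) -> caps B=0 W=0
Move 6: W@(0,2) -> caps B=0 W=0
Move 7: B@(2,3) -> caps B=0 W=0
Move 8: W@(2,1) -> caps B=0 W=0
Move 9: B@(2,2) -> caps B=0 W=0
Move 10: W@(1,3) -> caps B=0 W=0
Move 11: B@(0,1) -> caps B=0 W=0
Move 12: W@(3,2) -> caps B=0 W=6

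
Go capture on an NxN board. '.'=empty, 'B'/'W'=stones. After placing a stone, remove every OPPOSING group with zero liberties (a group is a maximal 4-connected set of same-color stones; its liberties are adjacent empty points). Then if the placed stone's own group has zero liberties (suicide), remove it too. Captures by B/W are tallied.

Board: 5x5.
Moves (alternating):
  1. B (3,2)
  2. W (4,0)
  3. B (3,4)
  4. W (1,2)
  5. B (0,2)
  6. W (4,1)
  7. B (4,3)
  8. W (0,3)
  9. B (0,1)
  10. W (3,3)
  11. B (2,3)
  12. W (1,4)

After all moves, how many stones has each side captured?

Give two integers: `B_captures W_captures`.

Move 1: B@(3,2) -> caps B=0 W=0
Move 2: W@(4,0) -> caps B=0 W=0
Move 3: B@(3,4) -> caps B=0 W=0
Move 4: W@(1,2) -> caps B=0 W=0
Move 5: B@(0,2) -> caps B=0 W=0
Move 6: W@(4,1) -> caps B=0 W=0
Move 7: B@(4,3) -> caps B=0 W=0
Move 8: W@(0,3) -> caps B=0 W=0
Move 9: B@(0,1) -> caps B=0 W=0
Move 10: W@(3,3) -> caps B=0 W=0
Move 11: B@(2,3) -> caps B=1 W=0
Move 12: W@(1,4) -> caps B=1 W=0

Answer: 1 0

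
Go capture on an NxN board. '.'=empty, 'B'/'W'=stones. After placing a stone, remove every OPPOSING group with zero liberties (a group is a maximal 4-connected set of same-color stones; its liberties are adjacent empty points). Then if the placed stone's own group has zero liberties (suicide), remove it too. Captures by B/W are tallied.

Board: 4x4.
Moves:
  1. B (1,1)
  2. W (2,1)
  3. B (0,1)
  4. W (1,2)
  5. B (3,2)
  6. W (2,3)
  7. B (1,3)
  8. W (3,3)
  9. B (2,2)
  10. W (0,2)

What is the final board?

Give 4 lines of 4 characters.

Move 1: B@(1,1) -> caps B=0 W=0
Move 2: W@(2,1) -> caps B=0 W=0
Move 3: B@(0,1) -> caps B=0 W=0
Move 4: W@(1,2) -> caps B=0 W=0
Move 5: B@(3,2) -> caps B=0 W=0
Move 6: W@(2,3) -> caps B=0 W=0
Move 7: B@(1,3) -> caps B=0 W=0
Move 8: W@(3,3) -> caps B=0 W=0
Move 9: B@(2,2) -> caps B=2 W=0
Move 10: W@(0,2) -> caps B=2 W=0

Answer: .BW.
.BWB
.WB.
..B.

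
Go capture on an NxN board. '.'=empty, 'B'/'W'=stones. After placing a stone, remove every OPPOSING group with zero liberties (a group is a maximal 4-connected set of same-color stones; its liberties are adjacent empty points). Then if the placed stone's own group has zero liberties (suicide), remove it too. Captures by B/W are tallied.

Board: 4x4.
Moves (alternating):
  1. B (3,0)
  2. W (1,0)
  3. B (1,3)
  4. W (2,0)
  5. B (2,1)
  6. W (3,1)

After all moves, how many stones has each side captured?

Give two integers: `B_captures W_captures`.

Move 1: B@(3,0) -> caps B=0 W=0
Move 2: W@(1,0) -> caps B=0 W=0
Move 3: B@(1,3) -> caps B=0 W=0
Move 4: W@(2,0) -> caps B=0 W=0
Move 5: B@(2,1) -> caps B=0 W=0
Move 6: W@(3,1) -> caps B=0 W=1

Answer: 0 1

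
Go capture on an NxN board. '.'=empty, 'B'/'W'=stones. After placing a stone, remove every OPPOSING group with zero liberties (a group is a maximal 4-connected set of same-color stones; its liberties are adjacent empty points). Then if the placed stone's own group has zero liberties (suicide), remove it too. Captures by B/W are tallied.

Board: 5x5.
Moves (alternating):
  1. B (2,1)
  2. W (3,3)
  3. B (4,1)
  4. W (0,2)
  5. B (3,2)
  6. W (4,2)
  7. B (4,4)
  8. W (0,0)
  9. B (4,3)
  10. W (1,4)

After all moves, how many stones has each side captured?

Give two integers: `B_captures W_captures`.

Answer: 1 0

Derivation:
Move 1: B@(2,1) -> caps B=0 W=0
Move 2: W@(3,3) -> caps B=0 W=0
Move 3: B@(4,1) -> caps B=0 W=0
Move 4: W@(0,2) -> caps B=0 W=0
Move 5: B@(3,2) -> caps B=0 W=0
Move 6: W@(4,2) -> caps B=0 W=0
Move 7: B@(4,4) -> caps B=0 W=0
Move 8: W@(0,0) -> caps B=0 W=0
Move 9: B@(4,3) -> caps B=1 W=0
Move 10: W@(1,4) -> caps B=1 W=0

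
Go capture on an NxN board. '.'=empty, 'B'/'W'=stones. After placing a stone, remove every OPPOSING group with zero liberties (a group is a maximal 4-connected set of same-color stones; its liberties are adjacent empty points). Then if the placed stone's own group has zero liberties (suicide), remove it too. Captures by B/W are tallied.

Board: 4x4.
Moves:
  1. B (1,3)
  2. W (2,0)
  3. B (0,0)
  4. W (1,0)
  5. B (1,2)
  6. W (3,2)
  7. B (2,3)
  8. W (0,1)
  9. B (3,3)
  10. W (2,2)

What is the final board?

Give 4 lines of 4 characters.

Move 1: B@(1,3) -> caps B=0 W=0
Move 2: W@(2,0) -> caps B=0 W=0
Move 3: B@(0,0) -> caps B=0 W=0
Move 4: W@(1,0) -> caps B=0 W=0
Move 5: B@(1,2) -> caps B=0 W=0
Move 6: W@(3,2) -> caps B=0 W=0
Move 7: B@(2,3) -> caps B=0 W=0
Move 8: W@(0,1) -> caps B=0 W=1
Move 9: B@(3,3) -> caps B=0 W=1
Move 10: W@(2,2) -> caps B=0 W=1

Answer: .W..
W.BB
W.WB
..WB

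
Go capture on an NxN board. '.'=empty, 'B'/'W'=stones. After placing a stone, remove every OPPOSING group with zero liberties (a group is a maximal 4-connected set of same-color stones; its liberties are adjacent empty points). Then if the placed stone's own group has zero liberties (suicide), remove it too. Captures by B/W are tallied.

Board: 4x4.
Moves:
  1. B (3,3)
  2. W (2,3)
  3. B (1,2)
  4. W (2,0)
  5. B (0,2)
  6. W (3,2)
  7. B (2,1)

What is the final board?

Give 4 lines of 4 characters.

Move 1: B@(3,3) -> caps B=0 W=0
Move 2: W@(2,3) -> caps B=0 W=0
Move 3: B@(1,2) -> caps B=0 W=0
Move 4: W@(2,0) -> caps B=0 W=0
Move 5: B@(0,2) -> caps B=0 W=0
Move 6: W@(3,2) -> caps B=0 W=1
Move 7: B@(2,1) -> caps B=0 W=1

Answer: ..B.
..B.
WB.W
..W.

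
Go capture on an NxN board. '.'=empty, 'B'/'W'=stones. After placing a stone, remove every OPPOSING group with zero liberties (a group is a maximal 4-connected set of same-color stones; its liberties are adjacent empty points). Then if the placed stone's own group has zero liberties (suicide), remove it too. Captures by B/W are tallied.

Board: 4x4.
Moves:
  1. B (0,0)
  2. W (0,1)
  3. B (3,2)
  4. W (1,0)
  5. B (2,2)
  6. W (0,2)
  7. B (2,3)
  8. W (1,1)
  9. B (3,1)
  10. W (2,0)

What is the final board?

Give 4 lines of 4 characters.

Answer: .WW.
WW..
W.BB
.BB.

Derivation:
Move 1: B@(0,0) -> caps B=0 W=0
Move 2: W@(0,1) -> caps B=0 W=0
Move 3: B@(3,2) -> caps B=0 W=0
Move 4: W@(1,0) -> caps B=0 W=1
Move 5: B@(2,2) -> caps B=0 W=1
Move 6: W@(0,2) -> caps B=0 W=1
Move 7: B@(2,3) -> caps B=0 W=1
Move 8: W@(1,1) -> caps B=0 W=1
Move 9: B@(3,1) -> caps B=0 W=1
Move 10: W@(2,0) -> caps B=0 W=1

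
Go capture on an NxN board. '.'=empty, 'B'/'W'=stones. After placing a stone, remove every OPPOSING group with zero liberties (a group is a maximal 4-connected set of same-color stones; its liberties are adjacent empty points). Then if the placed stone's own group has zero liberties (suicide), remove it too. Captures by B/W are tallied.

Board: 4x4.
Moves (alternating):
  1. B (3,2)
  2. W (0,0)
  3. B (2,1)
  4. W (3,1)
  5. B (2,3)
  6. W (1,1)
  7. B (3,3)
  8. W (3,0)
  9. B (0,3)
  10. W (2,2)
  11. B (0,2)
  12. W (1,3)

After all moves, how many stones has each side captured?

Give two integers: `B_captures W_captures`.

Answer: 0 3

Derivation:
Move 1: B@(3,2) -> caps B=0 W=0
Move 2: W@(0,0) -> caps B=0 W=0
Move 3: B@(2,1) -> caps B=0 W=0
Move 4: W@(3,1) -> caps B=0 W=0
Move 5: B@(2,3) -> caps B=0 W=0
Move 6: W@(1,1) -> caps B=0 W=0
Move 7: B@(3,3) -> caps B=0 W=0
Move 8: W@(3,0) -> caps B=0 W=0
Move 9: B@(0,3) -> caps B=0 W=0
Move 10: W@(2,2) -> caps B=0 W=0
Move 11: B@(0,2) -> caps B=0 W=0
Move 12: W@(1,3) -> caps B=0 W=3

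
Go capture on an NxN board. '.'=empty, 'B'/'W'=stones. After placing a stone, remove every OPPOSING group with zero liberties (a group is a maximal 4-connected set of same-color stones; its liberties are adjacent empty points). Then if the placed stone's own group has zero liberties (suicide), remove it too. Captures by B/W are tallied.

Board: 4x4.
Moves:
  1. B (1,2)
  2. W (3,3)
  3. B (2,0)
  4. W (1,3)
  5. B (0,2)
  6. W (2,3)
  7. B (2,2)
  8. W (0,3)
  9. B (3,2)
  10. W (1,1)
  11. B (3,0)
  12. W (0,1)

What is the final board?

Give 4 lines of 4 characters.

Answer: .WB.
.WB.
B.B.
B.B.

Derivation:
Move 1: B@(1,2) -> caps B=0 W=0
Move 2: W@(3,3) -> caps B=0 W=0
Move 3: B@(2,0) -> caps B=0 W=0
Move 4: W@(1,3) -> caps B=0 W=0
Move 5: B@(0,2) -> caps B=0 W=0
Move 6: W@(2,3) -> caps B=0 W=0
Move 7: B@(2,2) -> caps B=0 W=0
Move 8: W@(0,3) -> caps B=0 W=0
Move 9: B@(3,2) -> caps B=4 W=0
Move 10: W@(1,1) -> caps B=4 W=0
Move 11: B@(3,0) -> caps B=4 W=0
Move 12: W@(0,1) -> caps B=4 W=0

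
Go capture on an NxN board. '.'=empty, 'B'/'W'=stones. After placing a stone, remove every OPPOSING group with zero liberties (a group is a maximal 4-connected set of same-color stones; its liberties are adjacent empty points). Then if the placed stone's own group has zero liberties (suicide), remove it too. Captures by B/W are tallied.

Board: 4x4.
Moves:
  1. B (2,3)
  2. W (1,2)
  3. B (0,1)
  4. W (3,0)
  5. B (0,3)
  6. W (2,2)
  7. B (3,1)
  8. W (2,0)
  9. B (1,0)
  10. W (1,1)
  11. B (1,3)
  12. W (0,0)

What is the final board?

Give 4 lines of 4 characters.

Answer: WB.B
.WWB
W.WB
WB..

Derivation:
Move 1: B@(2,3) -> caps B=0 W=0
Move 2: W@(1,2) -> caps B=0 W=0
Move 3: B@(0,1) -> caps B=0 W=0
Move 4: W@(3,0) -> caps B=0 W=0
Move 5: B@(0,3) -> caps B=0 W=0
Move 6: W@(2,2) -> caps B=0 W=0
Move 7: B@(3,1) -> caps B=0 W=0
Move 8: W@(2,0) -> caps B=0 W=0
Move 9: B@(1,0) -> caps B=0 W=0
Move 10: W@(1,1) -> caps B=0 W=0
Move 11: B@(1,3) -> caps B=0 W=0
Move 12: W@(0,0) -> caps B=0 W=1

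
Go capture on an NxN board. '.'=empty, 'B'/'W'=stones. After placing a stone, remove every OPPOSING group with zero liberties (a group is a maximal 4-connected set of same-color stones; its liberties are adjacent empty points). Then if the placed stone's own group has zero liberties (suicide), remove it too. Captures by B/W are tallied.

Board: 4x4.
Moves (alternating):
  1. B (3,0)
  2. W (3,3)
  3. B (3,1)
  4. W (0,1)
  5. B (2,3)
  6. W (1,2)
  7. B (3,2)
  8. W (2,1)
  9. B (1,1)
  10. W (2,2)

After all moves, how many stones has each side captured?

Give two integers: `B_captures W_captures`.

Move 1: B@(3,0) -> caps B=0 W=0
Move 2: W@(3,3) -> caps B=0 W=0
Move 3: B@(3,1) -> caps B=0 W=0
Move 4: W@(0,1) -> caps B=0 W=0
Move 5: B@(2,3) -> caps B=0 W=0
Move 6: W@(1,2) -> caps B=0 W=0
Move 7: B@(3,2) -> caps B=1 W=0
Move 8: W@(2,1) -> caps B=1 W=0
Move 9: B@(1,1) -> caps B=1 W=0
Move 10: W@(2,2) -> caps B=1 W=0

Answer: 1 0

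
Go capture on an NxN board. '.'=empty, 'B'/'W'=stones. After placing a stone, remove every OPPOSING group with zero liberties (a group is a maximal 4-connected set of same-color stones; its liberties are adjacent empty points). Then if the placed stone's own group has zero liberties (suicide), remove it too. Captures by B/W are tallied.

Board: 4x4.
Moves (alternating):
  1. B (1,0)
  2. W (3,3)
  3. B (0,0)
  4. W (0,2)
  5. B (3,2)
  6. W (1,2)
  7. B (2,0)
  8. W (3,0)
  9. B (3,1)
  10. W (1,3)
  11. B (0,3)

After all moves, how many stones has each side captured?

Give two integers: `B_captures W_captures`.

Answer: 1 0

Derivation:
Move 1: B@(1,0) -> caps B=0 W=0
Move 2: W@(3,3) -> caps B=0 W=0
Move 3: B@(0,0) -> caps B=0 W=0
Move 4: W@(0,2) -> caps B=0 W=0
Move 5: B@(3,2) -> caps B=0 W=0
Move 6: W@(1,2) -> caps B=0 W=0
Move 7: B@(2,0) -> caps B=0 W=0
Move 8: W@(3,0) -> caps B=0 W=0
Move 9: B@(3,1) -> caps B=1 W=0
Move 10: W@(1,3) -> caps B=1 W=0
Move 11: B@(0,3) -> caps B=1 W=0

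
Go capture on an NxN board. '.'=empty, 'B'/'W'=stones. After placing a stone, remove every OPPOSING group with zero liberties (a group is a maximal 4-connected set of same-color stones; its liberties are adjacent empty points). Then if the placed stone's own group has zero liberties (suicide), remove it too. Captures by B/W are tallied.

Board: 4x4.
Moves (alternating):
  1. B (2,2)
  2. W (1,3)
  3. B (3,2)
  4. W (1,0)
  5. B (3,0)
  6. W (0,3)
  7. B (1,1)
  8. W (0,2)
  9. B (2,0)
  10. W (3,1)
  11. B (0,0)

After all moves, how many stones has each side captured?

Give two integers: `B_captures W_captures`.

Move 1: B@(2,2) -> caps B=0 W=0
Move 2: W@(1,3) -> caps B=0 W=0
Move 3: B@(3,2) -> caps B=0 W=0
Move 4: W@(1,0) -> caps B=0 W=0
Move 5: B@(3,0) -> caps B=0 W=0
Move 6: W@(0,3) -> caps B=0 W=0
Move 7: B@(1,1) -> caps B=0 W=0
Move 8: W@(0,2) -> caps B=0 W=0
Move 9: B@(2,0) -> caps B=0 W=0
Move 10: W@(3,1) -> caps B=0 W=0
Move 11: B@(0,0) -> caps B=1 W=0

Answer: 1 0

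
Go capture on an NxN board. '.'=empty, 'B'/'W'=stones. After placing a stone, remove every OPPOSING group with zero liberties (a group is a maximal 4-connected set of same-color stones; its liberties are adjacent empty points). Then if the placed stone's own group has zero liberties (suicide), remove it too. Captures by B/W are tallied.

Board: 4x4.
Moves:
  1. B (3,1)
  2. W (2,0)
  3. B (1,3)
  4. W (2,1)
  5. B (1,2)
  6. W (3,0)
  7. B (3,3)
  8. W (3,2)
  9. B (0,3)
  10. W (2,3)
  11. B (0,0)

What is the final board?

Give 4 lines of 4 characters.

Move 1: B@(3,1) -> caps B=0 W=0
Move 2: W@(2,0) -> caps B=0 W=0
Move 3: B@(1,3) -> caps B=0 W=0
Move 4: W@(2,1) -> caps B=0 W=0
Move 5: B@(1,2) -> caps B=0 W=0
Move 6: W@(3,0) -> caps B=0 W=0
Move 7: B@(3,3) -> caps B=0 W=0
Move 8: W@(3,2) -> caps B=0 W=1
Move 9: B@(0,3) -> caps B=0 W=1
Move 10: W@(2,3) -> caps B=0 W=2
Move 11: B@(0,0) -> caps B=0 W=2

Answer: B..B
..BB
WW.W
W.W.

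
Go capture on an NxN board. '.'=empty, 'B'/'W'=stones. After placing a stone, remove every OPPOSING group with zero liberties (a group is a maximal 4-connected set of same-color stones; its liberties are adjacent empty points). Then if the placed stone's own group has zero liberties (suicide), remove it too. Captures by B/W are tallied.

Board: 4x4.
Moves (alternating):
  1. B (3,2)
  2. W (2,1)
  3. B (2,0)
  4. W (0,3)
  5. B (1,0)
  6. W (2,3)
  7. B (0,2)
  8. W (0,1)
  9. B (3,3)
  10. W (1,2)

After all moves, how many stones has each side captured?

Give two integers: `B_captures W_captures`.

Move 1: B@(3,2) -> caps B=0 W=0
Move 2: W@(2,1) -> caps B=0 W=0
Move 3: B@(2,0) -> caps B=0 W=0
Move 4: W@(0,3) -> caps B=0 W=0
Move 5: B@(1,0) -> caps B=0 W=0
Move 6: W@(2,3) -> caps B=0 W=0
Move 7: B@(0,2) -> caps B=0 W=0
Move 8: W@(0,1) -> caps B=0 W=0
Move 9: B@(3,3) -> caps B=0 W=0
Move 10: W@(1,2) -> caps B=0 W=1

Answer: 0 1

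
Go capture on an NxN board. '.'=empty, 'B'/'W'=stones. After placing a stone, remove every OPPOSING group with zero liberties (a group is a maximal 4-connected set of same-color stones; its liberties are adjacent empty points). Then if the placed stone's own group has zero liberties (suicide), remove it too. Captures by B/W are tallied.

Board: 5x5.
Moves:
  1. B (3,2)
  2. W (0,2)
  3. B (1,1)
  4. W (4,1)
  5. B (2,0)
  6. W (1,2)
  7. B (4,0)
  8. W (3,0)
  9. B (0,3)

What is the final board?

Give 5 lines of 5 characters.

Move 1: B@(3,2) -> caps B=0 W=0
Move 2: W@(0,2) -> caps B=0 W=0
Move 3: B@(1,1) -> caps B=0 W=0
Move 4: W@(4,1) -> caps B=0 W=0
Move 5: B@(2,0) -> caps B=0 W=0
Move 6: W@(1,2) -> caps B=0 W=0
Move 7: B@(4,0) -> caps B=0 W=0
Move 8: W@(3,0) -> caps B=0 W=1
Move 9: B@(0,3) -> caps B=0 W=1

Answer: ..WB.
.BW..
B....
W.B..
.W...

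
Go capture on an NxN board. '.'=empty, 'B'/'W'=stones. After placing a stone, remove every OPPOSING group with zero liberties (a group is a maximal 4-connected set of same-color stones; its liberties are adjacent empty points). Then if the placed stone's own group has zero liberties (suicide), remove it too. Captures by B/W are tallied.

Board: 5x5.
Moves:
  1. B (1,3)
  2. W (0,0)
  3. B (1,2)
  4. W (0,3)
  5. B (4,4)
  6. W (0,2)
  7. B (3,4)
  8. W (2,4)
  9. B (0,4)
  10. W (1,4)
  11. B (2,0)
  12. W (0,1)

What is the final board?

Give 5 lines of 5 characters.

Answer: WWWW.
..BBW
B...W
....B
....B

Derivation:
Move 1: B@(1,3) -> caps B=0 W=0
Move 2: W@(0,0) -> caps B=0 W=0
Move 3: B@(1,2) -> caps B=0 W=0
Move 4: W@(0,3) -> caps B=0 W=0
Move 5: B@(4,4) -> caps B=0 W=0
Move 6: W@(0,2) -> caps B=0 W=0
Move 7: B@(3,4) -> caps B=0 W=0
Move 8: W@(2,4) -> caps B=0 W=0
Move 9: B@(0,4) -> caps B=0 W=0
Move 10: W@(1,4) -> caps B=0 W=1
Move 11: B@(2,0) -> caps B=0 W=1
Move 12: W@(0,1) -> caps B=0 W=1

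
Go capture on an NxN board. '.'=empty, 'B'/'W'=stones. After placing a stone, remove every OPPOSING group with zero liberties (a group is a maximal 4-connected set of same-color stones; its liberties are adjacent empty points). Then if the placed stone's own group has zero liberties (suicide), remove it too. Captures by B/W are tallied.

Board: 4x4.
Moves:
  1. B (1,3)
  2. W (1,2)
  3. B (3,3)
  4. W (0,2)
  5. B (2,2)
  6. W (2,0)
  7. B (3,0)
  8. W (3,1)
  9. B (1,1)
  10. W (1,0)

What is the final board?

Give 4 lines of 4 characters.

Move 1: B@(1,3) -> caps B=0 W=0
Move 2: W@(1,2) -> caps B=0 W=0
Move 3: B@(3,3) -> caps B=0 W=0
Move 4: W@(0,2) -> caps B=0 W=0
Move 5: B@(2,2) -> caps B=0 W=0
Move 6: W@(2,0) -> caps B=0 W=0
Move 7: B@(3,0) -> caps B=0 W=0
Move 8: W@(3,1) -> caps B=0 W=1
Move 9: B@(1,1) -> caps B=0 W=1
Move 10: W@(1,0) -> caps B=0 W=1

Answer: ..W.
WBWB
W.B.
.W.B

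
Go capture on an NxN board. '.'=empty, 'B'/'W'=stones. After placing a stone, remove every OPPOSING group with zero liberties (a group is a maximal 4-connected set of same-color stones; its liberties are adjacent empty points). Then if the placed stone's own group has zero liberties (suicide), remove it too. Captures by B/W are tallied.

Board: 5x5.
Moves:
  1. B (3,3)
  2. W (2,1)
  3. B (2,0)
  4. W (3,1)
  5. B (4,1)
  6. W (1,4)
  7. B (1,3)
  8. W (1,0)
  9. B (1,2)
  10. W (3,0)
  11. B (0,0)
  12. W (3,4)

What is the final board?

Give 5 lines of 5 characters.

Answer: B....
W.BBW
.W...
WW.BW
.B...

Derivation:
Move 1: B@(3,3) -> caps B=0 W=0
Move 2: W@(2,1) -> caps B=0 W=0
Move 3: B@(2,0) -> caps B=0 W=0
Move 4: W@(3,1) -> caps B=0 W=0
Move 5: B@(4,1) -> caps B=0 W=0
Move 6: W@(1,4) -> caps B=0 W=0
Move 7: B@(1,3) -> caps B=0 W=0
Move 8: W@(1,0) -> caps B=0 W=0
Move 9: B@(1,2) -> caps B=0 W=0
Move 10: W@(3,0) -> caps B=0 W=1
Move 11: B@(0,0) -> caps B=0 W=1
Move 12: W@(3,4) -> caps B=0 W=1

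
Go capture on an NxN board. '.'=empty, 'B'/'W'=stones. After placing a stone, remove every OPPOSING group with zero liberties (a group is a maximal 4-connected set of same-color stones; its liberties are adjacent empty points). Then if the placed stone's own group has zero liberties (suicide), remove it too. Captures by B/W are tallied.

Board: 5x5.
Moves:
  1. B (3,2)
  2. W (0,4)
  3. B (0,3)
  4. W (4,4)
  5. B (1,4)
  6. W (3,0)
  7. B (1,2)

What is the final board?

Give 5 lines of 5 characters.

Move 1: B@(3,2) -> caps B=0 W=0
Move 2: W@(0,4) -> caps B=0 W=0
Move 3: B@(0,3) -> caps B=0 W=0
Move 4: W@(4,4) -> caps B=0 W=0
Move 5: B@(1,4) -> caps B=1 W=0
Move 6: W@(3,0) -> caps B=1 W=0
Move 7: B@(1,2) -> caps B=1 W=0

Answer: ...B.
..B.B
.....
W.B..
....W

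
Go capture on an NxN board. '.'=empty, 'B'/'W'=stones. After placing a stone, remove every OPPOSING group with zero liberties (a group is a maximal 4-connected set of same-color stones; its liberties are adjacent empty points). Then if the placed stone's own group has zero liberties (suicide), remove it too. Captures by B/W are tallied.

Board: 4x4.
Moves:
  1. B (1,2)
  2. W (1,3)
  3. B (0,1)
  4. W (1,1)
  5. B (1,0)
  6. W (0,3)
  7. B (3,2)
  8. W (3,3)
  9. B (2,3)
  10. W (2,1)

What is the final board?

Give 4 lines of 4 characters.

Answer: .B.W
BWBW
.W.B
..B.

Derivation:
Move 1: B@(1,2) -> caps B=0 W=0
Move 2: W@(1,3) -> caps B=0 W=0
Move 3: B@(0,1) -> caps B=0 W=0
Move 4: W@(1,1) -> caps B=0 W=0
Move 5: B@(1,0) -> caps B=0 W=0
Move 6: W@(0,3) -> caps B=0 W=0
Move 7: B@(3,2) -> caps B=0 W=0
Move 8: W@(3,3) -> caps B=0 W=0
Move 9: B@(2,3) -> caps B=1 W=0
Move 10: W@(2,1) -> caps B=1 W=0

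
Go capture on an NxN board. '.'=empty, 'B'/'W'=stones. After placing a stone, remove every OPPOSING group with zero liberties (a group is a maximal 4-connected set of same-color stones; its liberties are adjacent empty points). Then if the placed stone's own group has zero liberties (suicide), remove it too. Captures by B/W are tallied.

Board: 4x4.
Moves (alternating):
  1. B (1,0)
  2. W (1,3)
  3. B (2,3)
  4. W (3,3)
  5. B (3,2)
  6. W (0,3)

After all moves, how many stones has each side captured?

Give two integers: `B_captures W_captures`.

Answer: 1 0

Derivation:
Move 1: B@(1,0) -> caps B=0 W=0
Move 2: W@(1,3) -> caps B=0 W=0
Move 3: B@(2,3) -> caps B=0 W=0
Move 4: W@(3,3) -> caps B=0 W=0
Move 5: B@(3,2) -> caps B=1 W=0
Move 6: W@(0,3) -> caps B=1 W=0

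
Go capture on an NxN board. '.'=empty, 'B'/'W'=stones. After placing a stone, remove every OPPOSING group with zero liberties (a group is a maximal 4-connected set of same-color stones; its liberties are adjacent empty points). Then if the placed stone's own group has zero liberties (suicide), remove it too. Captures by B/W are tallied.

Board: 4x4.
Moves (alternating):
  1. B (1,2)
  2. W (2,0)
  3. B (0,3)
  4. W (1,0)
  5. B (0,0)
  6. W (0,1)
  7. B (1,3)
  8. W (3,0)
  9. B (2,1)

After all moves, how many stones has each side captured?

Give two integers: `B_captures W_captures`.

Move 1: B@(1,2) -> caps B=0 W=0
Move 2: W@(2,0) -> caps B=0 W=0
Move 3: B@(0,3) -> caps B=0 W=0
Move 4: W@(1,0) -> caps B=0 W=0
Move 5: B@(0,0) -> caps B=0 W=0
Move 6: W@(0,1) -> caps B=0 W=1
Move 7: B@(1,3) -> caps B=0 W=1
Move 8: W@(3,0) -> caps B=0 W=1
Move 9: B@(2,1) -> caps B=0 W=1

Answer: 0 1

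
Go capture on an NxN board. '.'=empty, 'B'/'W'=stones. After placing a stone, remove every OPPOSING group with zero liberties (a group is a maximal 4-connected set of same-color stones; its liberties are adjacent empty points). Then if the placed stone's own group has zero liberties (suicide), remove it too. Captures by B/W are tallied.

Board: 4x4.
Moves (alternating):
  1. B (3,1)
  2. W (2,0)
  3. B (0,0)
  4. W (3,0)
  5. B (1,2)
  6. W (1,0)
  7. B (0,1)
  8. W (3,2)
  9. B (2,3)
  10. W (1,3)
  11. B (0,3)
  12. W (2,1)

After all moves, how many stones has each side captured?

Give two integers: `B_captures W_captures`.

Move 1: B@(3,1) -> caps B=0 W=0
Move 2: W@(2,0) -> caps B=0 W=0
Move 3: B@(0,0) -> caps B=0 W=0
Move 4: W@(3,0) -> caps B=0 W=0
Move 5: B@(1,2) -> caps B=0 W=0
Move 6: W@(1,0) -> caps B=0 W=0
Move 7: B@(0,1) -> caps B=0 W=0
Move 8: W@(3,2) -> caps B=0 W=0
Move 9: B@(2,3) -> caps B=0 W=0
Move 10: W@(1,3) -> caps B=0 W=0
Move 11: B@(0,3) -> caps B=1 W=0
Move 12: W@(2,1) -> caps B=1 W=1

Answer: 1 1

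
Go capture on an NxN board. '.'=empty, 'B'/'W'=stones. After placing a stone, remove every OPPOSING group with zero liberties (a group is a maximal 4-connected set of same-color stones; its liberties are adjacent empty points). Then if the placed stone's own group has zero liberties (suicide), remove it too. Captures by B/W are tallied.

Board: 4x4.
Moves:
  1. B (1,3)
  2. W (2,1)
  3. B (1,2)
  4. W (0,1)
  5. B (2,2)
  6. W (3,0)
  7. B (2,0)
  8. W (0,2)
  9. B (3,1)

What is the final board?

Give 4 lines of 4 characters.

Answer: .WW.
..BB
BWB.
.B..

Derivation:
Move 1: B@(1,3) -> caps B=0 W=0
Move 2: W@(2,1) -> caps B=0 W=0
Move 3: B@(1,2) -> caps B=0 W=0
Move 4: W@(0,1) -> caps B=0 W=0
Move 5: B@(2,2) -> caps B=0 W=0
Move 6: W@(3,0) -> caps B=0 W=0
Move 7: B@(2,0) -> caps B=0 W=0
Move 8: W@(0,2) -> caps B=0 W=0
Move 9: B@(3,1) -> caps B=1 W=0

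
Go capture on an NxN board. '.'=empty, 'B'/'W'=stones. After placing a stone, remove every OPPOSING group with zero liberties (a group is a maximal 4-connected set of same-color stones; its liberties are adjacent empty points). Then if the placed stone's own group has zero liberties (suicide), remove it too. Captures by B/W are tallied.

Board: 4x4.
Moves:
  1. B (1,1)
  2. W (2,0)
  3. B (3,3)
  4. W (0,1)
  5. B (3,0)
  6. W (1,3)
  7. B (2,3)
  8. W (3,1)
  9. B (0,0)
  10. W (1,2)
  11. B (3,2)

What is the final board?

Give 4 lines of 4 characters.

Move 1: B@(1,1) -> caps B=0 W=0
Move 2: W@(2,0) -> caps B=0 W=0
Move 3: B@(3,3) -> caps B=0 W=0
Move 4: W@(0,1) -> caps B=0 W=0
Move 5: B@(3,0) -> caps B=0 W=0
Move 6: W@(1,3) -> caps B=0 W=0
Move 7: B@(2,3) -> caps B=0 W=0
Move 8: W@(3,1) -> caps B=0 W=1
Move 9: B@(0,0) -> caps B=0 W=1
Move 10: W@(1,2) -> caps B=0 W=1
Move 11: B@(3,2) -> caps B=0 W=1

Answer: BW..
.BWW
W..B
.WBB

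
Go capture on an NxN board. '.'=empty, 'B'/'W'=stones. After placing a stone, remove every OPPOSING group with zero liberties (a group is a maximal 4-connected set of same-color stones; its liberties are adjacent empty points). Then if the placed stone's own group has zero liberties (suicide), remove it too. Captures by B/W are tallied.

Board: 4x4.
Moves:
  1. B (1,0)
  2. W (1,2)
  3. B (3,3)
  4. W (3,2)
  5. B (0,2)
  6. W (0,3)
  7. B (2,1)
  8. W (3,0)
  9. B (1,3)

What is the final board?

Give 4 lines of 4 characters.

Answer: ..B.
B.WB
.B..
W.WB

Derivation:
Move 1: B@(1,0) -> caps B=0 W=0
Move 2: W@(1,2) -> caps B=0 W=0
Move 3: B@(3,3) -> caps B=0 W=0
Move 4: W@(3,2) -> caps B=0 W=0
Move 5: B@(0,2) -> caps B=0 W=0
Move 6: W@(0,3) -> caps B=0 W=0
Move 7: B@(2,1) -> caps B=0 W=0
Move 8: W@(3,0) -> caps B=0 W=0
Move 9: B@(1,3) -> caps B=1 W=0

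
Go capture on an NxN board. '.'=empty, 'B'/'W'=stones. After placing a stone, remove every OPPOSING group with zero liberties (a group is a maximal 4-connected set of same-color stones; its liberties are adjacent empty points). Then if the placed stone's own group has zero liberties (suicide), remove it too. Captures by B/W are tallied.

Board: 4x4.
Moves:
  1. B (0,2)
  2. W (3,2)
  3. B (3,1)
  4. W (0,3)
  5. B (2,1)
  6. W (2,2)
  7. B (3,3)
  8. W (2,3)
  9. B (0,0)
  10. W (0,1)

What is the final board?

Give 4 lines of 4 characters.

Answer: BWBW
....
.BWW
.BW.

Derivation:
Move 1: B@(0,2) -> caps B=0 W=0
Move 2: W@(3,2) -> caps B=0 W=0
Move 3: B@(3,1) -> caps B=0 W=0
Move 4: W@(0,3) -> caps B=0 W=0
Move 5: B@(2,1) -> caps B=0 W=0
Move 6: W@(2,2) -> caps B=0 W=0
Move 7: B@(3,3) -> caps B=0 W=0
Move 8: W@(2,3) -> caps B=0 W=1
Move 9: B@(0,0) -> caps B=0 W=1
Move 10: W@(0,1) -> caps B=0 W=1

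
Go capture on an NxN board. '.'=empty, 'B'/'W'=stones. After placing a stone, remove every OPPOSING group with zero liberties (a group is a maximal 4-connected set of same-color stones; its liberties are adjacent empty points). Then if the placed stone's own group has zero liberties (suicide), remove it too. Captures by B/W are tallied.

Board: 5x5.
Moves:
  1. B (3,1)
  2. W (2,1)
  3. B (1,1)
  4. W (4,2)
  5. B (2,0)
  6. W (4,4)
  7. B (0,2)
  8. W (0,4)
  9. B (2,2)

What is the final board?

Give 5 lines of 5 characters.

Answer: ..B.W
.B...
B.B..
.B...
..W.W

Derivation:
Move 1: B@(3,1) -> caps B=0 W=0
Move 2: W@(2,1) -> caps B=0 W=0
Move 3: B@(1,1) -> caps B=0 W=0
Move 4: W@(4,2) -> caps B=0 W=0
Move 5: B@(2,0) -> caps B=0 W=0
Move 6: W@(4,4) -> caps B=0 W=0
Move 7: B@(0,2) -> caps B=0 W=0
Move 8: W@(0,4) -> caps B=0 W=0
Move 9: B@(2,2) -> caps B=1 W=0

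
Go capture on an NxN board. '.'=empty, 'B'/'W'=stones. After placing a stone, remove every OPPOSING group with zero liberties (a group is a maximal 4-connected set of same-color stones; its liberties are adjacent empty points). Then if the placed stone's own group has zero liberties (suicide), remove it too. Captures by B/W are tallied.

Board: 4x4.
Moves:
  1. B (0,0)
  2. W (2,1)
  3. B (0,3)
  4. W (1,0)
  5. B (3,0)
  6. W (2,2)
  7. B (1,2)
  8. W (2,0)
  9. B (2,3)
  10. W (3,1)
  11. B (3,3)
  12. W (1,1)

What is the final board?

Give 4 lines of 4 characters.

Answer: B..B
WWB.
WWWB
.W.B

Derivation:
Move 1: B@(0,0) -> caps B=0 W=0
Move 2: W@(2,1) -> caps B=0 W=0
Move 3: B@(0,3) -> caps B=0 W=0
Move 4: W@(1,0) -> caps B=0 W=0
Move 5: B@(3,0) -> caps B=0 W=0
Move 6: W@(2,2) -> caps B=0 W=0
Move 7: B@(1,2) -> caps B=0 W=0
Move 8: W@(2,0) -> caps B=0 W=0
Move 9: B@(2,3) -> caps B=0 W=0
Move 10: W@(3,1) -> caps B=0 W=1
Move 11: B@(3,3) -> caps B=0 W=1
Move 12: W@(1,1) -> caps B=0 W=1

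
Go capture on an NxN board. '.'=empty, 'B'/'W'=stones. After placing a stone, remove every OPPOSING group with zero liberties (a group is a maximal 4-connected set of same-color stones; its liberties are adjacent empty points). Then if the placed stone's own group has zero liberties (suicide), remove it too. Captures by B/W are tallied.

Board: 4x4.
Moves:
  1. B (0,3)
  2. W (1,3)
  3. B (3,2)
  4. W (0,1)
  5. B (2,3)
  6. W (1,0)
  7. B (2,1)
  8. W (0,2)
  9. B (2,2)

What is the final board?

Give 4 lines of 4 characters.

Answer: .WW.
W..W
.BBB
..B.

Derivation:
Move 1: B@(0,3) -> caps B=0 W=0
Move 2: W@(1,3) -> caps B=0 W=0
Move 3: B@(3,2) -> caps B=0 W=0
Move 4: W@(0,1) -> caps B=0 W=0
Move 5: B@(2,3) -> caps B=0 W=0
Move 6: W@(1,0) -> caps B=0 W=0
Move 7: B@(2,1) -> caps B=0 W=0
Move 8: W@(0,2) -> caps B=0 W=1
Move 9: B@(2,2) -> caps B=0 W=1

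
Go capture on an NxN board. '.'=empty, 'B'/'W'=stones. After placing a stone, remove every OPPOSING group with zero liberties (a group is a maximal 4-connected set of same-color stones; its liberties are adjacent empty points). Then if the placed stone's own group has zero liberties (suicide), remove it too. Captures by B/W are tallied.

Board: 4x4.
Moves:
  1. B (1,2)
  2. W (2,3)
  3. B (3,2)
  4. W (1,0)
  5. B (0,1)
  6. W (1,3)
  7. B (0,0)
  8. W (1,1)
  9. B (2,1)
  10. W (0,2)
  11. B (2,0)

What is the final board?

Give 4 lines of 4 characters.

Answer: ..W.
WWBW
BB.W
..B.

Derivation:
Move 1: B@(1,2) -> caps B=0 W=0
Move 2: W@(2,3) -> caps B=0 W=0
Move 3: B@(3,2) -> caps B=0 W=0
Move 4: W@(1,0) -> caps B=0 W=0
Move 5: B@(0,1) -> caps B=0 W=0
Move 6: W@(1,3) -> caps B=0 W=0
Move 7: B@(0,0) -> caps B=0 W=0
Move 8: W@(1,1) -> caps B=0 W=0
Move 9: B@(2,1) -> caps B=0 W=0
Move 10: W@(0,2) -> caps B=0 W=2
Move 11: B@(2,0) -> caps B=0 W=2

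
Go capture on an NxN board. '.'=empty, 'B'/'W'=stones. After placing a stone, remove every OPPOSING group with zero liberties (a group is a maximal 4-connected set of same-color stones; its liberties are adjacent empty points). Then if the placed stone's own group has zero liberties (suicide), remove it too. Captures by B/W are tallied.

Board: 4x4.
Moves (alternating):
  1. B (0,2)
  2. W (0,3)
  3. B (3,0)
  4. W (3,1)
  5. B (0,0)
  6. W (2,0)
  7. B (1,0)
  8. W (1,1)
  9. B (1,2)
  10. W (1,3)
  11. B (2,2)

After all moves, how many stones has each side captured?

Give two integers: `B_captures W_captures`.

Answer: 0 1

Derivation:
Move 1: B@(0,2) -> caps B=0 W=0
Move 2: W@(0,3) -> caps B=0 W=0
Move 3: B@(3,0) -> caps B=0 W=0
Move 4: W@(3,1) -> caps B=0 W=0
Move 5: B@(0,0) -> caps B=0 W=0
Move 6: W@(2,0) -> caps B=0 W=1
Move 7: B@(1,0) -> caps B=0 W=1
Move 8: W@(1,1) -> caps B=0 W=1
Move 9: B@(1,2) -> caps B=0 W=1
Move 10: W@(1,3) -> caps B=0 W=1
Move 11: B@(2,2) -> caps B=0 W=1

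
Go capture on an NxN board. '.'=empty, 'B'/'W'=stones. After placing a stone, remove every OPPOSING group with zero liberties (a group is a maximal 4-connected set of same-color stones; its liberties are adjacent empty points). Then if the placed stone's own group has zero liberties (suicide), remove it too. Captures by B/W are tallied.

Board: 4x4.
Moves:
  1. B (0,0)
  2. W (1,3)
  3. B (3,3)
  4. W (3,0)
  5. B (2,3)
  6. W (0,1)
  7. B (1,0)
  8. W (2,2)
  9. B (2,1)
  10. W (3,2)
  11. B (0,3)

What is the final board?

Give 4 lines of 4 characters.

Answer: BW.B
B..W
.BW.
W.W.

Derivation:
Move 1: B@(0,0) -> caps B=0 W=0
Move 2: W@(1,3) -> caps B=0 W=0
Move 3: B@(3,3) -> caps B=0 W=0
Move 4: W@(3,0) -> caps B=0 W=0
Move 5: B@(2,3) -> caps B=0 W=0
Move 6: W@(0,1) -> caps B=0 W=0
Move 7: B@(1,0) -> caps B=0 W=0
Move 8: W@(2,2) -> caps B=0 W=0
Move 9: B@(2,1) -> caps B=0 W=0
Move 10: W@(3,2) -> caps B=0 W=2
Move 11: B@(0,3) -> caps B=0 W=2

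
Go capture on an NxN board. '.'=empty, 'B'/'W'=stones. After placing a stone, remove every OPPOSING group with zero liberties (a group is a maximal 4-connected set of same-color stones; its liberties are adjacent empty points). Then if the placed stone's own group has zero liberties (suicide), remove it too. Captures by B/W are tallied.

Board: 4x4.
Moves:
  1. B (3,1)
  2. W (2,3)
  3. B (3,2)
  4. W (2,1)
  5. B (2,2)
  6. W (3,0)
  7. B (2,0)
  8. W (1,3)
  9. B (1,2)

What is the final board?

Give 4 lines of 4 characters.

Move 1: B@(3,1) -> caps B=0 W=0
Move 2: W@(2,3) -> caps B=0 W=0
Move 3: B@(3,2) -> caps B=0 W=0
Move 4: W@(2,1) -> caps B=0 W=0
Move 5: B@(2,2) -> caps B=0 W=0
Move 6: W@(3,0) -> caps B=0 W=0
Move 7: B@(2,0) -> caps B=1 W=0
Move 8: W@(1,3) -> caps B=1 W=0
Move 9: B@(1,2) -> caps B=1 W=0

Answer: ....
..BW
BWBW
.BB.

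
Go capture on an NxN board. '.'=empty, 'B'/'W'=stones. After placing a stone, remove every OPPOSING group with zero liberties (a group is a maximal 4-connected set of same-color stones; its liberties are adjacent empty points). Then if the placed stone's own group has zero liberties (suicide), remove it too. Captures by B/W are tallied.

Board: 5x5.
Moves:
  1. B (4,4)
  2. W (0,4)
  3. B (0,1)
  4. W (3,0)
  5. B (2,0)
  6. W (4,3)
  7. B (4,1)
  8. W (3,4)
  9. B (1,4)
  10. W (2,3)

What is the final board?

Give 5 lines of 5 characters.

Answer: .B..W
....B
B..W.
W...W
.B.W.

Derivation:
Move 1: B@(4,4) -> caps B=0 W=0
Move 2: W@(0,4) -> caps B=0 W=0
Move 3: B@(0,1) -> caps B=0 W=0
Move 4: W@(3,0) -> caps B=0 W=0
Move 5: B@(2,0) -> caps B=0 W=0
Move 6: W@(4,3) -> caps B=0 W=0
Move 7: B@(4,1) -> caps B=0 W=0
Move 8: W@(3,4) -> caps B=0 W=1
Move 9: B@(1,4) -> caps B=0 W=1
Move 10: W@(2,3) -> caps B=0 W=1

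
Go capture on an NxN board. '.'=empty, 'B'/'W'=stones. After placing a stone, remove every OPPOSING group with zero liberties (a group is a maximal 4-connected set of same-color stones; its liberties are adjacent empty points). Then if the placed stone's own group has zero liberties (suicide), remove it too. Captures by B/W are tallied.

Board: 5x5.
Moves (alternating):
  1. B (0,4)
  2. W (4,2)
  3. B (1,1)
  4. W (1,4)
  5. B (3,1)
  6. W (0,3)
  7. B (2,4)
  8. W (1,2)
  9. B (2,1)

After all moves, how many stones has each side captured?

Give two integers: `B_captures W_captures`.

Answer: 0 1

Derivation:
Move 1: B@(0,4) -> caps B=0 W=0
Move 2: W@(4,2) -> caps B=0 W=0
Move 3: B@(1,1) -> caps B=0 W=0
Move 4: W@(1,4) -> caps B=0 W=0
Move 5: B@(3,1) -> caps B=0 W=0
Move 6: W@(0,3) -> caps B=0 W=1
Move 7: B@(2,4) -> caps B=0 W=1
Move 8: W@(1,2) -> caps B=0 W=1
Move 9: B@(2,1) -> caps B=0 W=1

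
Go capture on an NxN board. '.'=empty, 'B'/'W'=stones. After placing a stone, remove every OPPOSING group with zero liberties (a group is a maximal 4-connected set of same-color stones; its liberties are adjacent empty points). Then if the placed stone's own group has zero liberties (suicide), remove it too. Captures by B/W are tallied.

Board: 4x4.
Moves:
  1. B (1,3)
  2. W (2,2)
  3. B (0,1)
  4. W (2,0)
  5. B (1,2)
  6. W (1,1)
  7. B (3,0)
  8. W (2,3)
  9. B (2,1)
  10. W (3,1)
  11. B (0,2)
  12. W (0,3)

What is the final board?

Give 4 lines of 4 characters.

Answer: .BB.
.WBB
W.WW
.W..

Derivation:
Move 1: B@(1,3) -> caps B=0 W=0
Move 2: W@(2,2) -> caps B=0 W=0
Move 3: B@(0,1) -> caps B=0 W=0
Move 4: W@(2,0) -> caps B=0 W=0
Move 5: B@(1,2) -> caps B=0 W=0
Move 6: W@(1,1) -> caps B=0 W=0
Move 7: B@(3,0) -> caps B=0 W=0
Move 8: W@(2,3) -> caps B=0 W=0
Move 9: B@(2,1) -> caps B=0 W=0
Move 10: W@(3,1) -> caps B=0 W=2
Move 11: B@(0,2) -> caps B=0 W=2
Move 12: W@(0,3) -> caps B=0 W=2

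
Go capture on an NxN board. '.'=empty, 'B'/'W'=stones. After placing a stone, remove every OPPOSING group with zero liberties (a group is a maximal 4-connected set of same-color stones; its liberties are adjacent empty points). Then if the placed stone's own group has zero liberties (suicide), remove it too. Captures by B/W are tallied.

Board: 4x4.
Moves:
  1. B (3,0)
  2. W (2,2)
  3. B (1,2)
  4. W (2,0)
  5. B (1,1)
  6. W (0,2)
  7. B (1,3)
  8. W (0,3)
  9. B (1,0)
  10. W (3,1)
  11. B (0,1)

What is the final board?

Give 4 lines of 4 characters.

Move 1: B@(3,0) -> caps B=0 W=0
Move 2: W@(2,2) -> caps B=0 W=0
Move 3: B@(1,2) -> caps B=0 W=0
Move 4: W@(2,0) -> caps B=0 W=0
Move 5: B@(1,1) -> caps B=0 W=0
Move 6: W@(0,2) -> caps B=0 W=0
Move 7: B@(1,3) -> caps B=0 W=0
Move 8: W@(0,3) -> caps B=0 W=0
Move 9: B@(1,0) -> caps B=0 W=0
Move 10: W@(3,1) -> caps B=0 W=1
Move 11: B@(0,1) -> caps B=2 W=1

Answer: .B..
BBBB
W.W.
.W..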